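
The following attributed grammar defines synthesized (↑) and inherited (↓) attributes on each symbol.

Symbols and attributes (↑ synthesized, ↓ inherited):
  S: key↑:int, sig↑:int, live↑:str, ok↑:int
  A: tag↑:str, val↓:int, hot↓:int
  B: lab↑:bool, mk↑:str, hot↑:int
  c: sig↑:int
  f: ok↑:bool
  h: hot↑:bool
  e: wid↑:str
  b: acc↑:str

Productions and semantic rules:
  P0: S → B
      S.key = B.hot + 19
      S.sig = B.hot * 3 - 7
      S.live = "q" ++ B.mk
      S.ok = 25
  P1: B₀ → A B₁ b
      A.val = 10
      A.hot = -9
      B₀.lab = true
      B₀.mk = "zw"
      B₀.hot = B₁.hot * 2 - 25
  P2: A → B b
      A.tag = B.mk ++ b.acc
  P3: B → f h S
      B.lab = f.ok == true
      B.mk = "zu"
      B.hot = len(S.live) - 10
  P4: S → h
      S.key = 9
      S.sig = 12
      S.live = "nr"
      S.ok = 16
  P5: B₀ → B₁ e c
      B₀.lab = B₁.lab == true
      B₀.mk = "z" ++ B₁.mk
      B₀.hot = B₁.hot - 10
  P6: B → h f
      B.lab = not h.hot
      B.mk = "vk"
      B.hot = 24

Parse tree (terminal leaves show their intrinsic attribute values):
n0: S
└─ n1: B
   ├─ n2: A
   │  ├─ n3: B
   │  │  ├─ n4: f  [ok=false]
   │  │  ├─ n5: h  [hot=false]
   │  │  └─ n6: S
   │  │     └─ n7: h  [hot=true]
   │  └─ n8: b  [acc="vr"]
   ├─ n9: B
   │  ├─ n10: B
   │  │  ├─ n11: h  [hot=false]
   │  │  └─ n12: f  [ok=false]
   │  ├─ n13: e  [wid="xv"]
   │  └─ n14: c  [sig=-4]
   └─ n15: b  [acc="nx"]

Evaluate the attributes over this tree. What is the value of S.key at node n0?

1. n2.val = 10  [10]
2. n2.hot = -9  [-9]
3. n4.ok = false  [terminal]
4. n5.hot = false  [terminal]
5. n7.hot = true  [terminal]
6. n6.key = 9  [9]
7. n6.sig = 12  [12]
8. n6.live = "nr"  ["nr"]
9. n6.ok = 16  [16]
10. n3.lab = false  [f.ok == true]
11. n3.mk = "zu"  ["zu"]
12. n3.hot = -8  [len(S.live) - 10]
13. n8.acc = "vr"  [terminal]
14. n2.tag = "zuvr"  [B.mk ++ b.acc]
15. n11.hot = false  [terminal]
16. n12.ok = false  [terminal]
17. n10.lab = true  [not h.hot]
18. n10.mk = "vk"  ["vk"]
19. n10.hot = 24  [24]
20. n13.wid = "xv"  [terminal]
21. n14.sig = -4  [terminal]
22. n9.lab = true  [B₁.lab == true]
23. n9.mk = "zvk"  ["z" ++ B₁.mk]
24. n9.hot = 14  [B₁.hot - 10]
25. n15.acc = "nx"  [terminal]
26. n1.lab = true  [true]
27. n1.mk = "zw"  ["zw"]
28. n1.hot = 3  [B₁.hot * 2 - 25]
29. n0.key = 22  [B.hot + 19]
30. n0.sig = 2  [B.hot * 3 - 7]
31. n0.live = "qzw"  ["q" ++ B.mk]
32. n0.ok = 25  [25]

22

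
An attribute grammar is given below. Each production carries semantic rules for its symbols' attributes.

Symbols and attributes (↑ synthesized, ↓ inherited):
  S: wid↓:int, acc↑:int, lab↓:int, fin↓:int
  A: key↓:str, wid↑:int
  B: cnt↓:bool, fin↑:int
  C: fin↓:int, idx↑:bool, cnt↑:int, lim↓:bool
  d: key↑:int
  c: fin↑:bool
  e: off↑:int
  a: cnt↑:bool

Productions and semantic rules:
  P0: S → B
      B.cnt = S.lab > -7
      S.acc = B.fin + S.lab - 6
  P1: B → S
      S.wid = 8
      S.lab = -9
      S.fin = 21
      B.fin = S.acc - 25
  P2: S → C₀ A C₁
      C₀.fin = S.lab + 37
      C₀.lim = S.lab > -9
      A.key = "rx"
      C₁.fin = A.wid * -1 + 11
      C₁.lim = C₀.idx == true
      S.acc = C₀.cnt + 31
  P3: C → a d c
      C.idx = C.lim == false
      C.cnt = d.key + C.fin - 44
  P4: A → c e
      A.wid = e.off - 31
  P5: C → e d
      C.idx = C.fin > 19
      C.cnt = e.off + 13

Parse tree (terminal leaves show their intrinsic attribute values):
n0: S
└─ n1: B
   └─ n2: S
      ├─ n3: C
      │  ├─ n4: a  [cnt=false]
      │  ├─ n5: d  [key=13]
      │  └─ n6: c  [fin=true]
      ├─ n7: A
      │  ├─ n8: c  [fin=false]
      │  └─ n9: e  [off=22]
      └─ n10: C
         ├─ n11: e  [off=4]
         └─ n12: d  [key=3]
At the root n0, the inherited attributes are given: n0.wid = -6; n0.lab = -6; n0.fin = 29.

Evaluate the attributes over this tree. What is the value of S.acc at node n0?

1. n0.wid = -6  [given at root]
2. n0.lab = -6  [given at root]
3. n0.fin = 29  [given at root]
4. n1.cnt = true  [S.lab > -7]
5. n2.wid = 8  [8]
6. n2.lab = -9  [-9]
7. n2.fin = 21  [21]
8. n3.fin = 28  [S.lab + 37]
9. n3.lim = false  [S.lab > -9]
10. n4.cnt = false  [terminal]
11. n5.key = 13  [terminal]
12. n6.fin = true  [terminal]
13. n3.idx = true  [C.lim == false]
14. n3.cnt = -3  [d.key + C.fin - 44]
15. n7.key = "rx"  ["rx"]
16. n8.fin = false  [terminal]
17. n9.off = 22  [terminal]
18. n7.wid = -9  [e.off - 31]
19. n10.fin = 20  [A.wid * -1 + 11]
20. n10.lim = true  [C₀.idx == true]
21. n11.off = 4  [terminal]
22. n12.key = 3  [terminal]
23. n10.idx = true  [C.fin > 19]
24. n10.cnt = 17  [e.off + 13]
25. n2.acc = 28  [C₀.cnt + 31]
26. n1.fin = 3  [S.acc - 25]
27. n0.acc = -9  [B.fin + S.lab - 6]

-9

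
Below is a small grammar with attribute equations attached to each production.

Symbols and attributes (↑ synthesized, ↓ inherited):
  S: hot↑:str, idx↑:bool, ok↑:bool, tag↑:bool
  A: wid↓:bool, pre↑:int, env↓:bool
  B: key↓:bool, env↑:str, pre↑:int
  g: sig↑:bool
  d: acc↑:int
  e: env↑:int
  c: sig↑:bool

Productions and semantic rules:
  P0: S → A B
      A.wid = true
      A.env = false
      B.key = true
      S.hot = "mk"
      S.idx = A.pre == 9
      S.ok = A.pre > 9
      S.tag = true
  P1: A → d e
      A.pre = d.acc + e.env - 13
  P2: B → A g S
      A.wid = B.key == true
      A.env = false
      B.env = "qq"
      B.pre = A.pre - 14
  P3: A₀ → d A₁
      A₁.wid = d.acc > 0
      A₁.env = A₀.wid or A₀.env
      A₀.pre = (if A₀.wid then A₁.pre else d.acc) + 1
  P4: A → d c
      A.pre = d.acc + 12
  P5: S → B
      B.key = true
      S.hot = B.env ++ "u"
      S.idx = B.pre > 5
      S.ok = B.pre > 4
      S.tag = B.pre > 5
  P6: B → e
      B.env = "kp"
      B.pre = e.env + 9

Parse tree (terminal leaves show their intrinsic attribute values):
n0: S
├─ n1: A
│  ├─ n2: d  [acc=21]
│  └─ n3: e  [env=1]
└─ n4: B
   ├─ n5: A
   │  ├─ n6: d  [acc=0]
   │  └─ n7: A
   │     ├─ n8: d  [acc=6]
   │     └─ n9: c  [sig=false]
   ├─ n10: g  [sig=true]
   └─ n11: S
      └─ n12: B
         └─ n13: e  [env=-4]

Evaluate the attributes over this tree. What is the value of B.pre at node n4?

5

1. n1.wid = true  [true]
2. n1.env = false  [false]
3. n2.acc = 21  [terminal]
4. n3.env = 1  [terminal]
5. n1.pre = 9  [d.acc + e.env - 13]
6. n4.key = true  [true]
7. n5.wid = true  [B.key == true]
8. n5.env = false  [false]
9. n6.acc = 0  [terminal]
10. n7.wid = false  [d.acc > 0]
11. n7.env = true  [A₀.wid or A₀.env]
12. n8.acc = 6  [terminal]
13. n9.sig = false  [terminal]
14. n7.pre = 18  [d.acc + 12]
15. n5.pre = 19  [(if A₀.wid then A₁.pre else d.acc) + 1]
16. n10.sig = true  [terminal]
17. n12.key = true  [true]
18. n13.env = -4  [terminal]
19. n12.env = "kp"  ["kp"]
20. n12.pre = 5  [e.env + 9]
21. n11.hot = "kpu"  [B.env ++ "u"]
22. n11.idx = false  [B.pre > 5]
23. n11.ok = true  [B.pre > 4]
24. n11.tag = false  [B.pre > 5]
25. n4.env = "qq"  ["qq"]
26. n4.pre = 5  [A.pre - 14]
27. n0.hot = "mk"  ["mk"]
28. n0.idx = true  [A.pre == 9]
29. n0.ok = false  [A.pre > 9]
30. n0.tag = true  [true]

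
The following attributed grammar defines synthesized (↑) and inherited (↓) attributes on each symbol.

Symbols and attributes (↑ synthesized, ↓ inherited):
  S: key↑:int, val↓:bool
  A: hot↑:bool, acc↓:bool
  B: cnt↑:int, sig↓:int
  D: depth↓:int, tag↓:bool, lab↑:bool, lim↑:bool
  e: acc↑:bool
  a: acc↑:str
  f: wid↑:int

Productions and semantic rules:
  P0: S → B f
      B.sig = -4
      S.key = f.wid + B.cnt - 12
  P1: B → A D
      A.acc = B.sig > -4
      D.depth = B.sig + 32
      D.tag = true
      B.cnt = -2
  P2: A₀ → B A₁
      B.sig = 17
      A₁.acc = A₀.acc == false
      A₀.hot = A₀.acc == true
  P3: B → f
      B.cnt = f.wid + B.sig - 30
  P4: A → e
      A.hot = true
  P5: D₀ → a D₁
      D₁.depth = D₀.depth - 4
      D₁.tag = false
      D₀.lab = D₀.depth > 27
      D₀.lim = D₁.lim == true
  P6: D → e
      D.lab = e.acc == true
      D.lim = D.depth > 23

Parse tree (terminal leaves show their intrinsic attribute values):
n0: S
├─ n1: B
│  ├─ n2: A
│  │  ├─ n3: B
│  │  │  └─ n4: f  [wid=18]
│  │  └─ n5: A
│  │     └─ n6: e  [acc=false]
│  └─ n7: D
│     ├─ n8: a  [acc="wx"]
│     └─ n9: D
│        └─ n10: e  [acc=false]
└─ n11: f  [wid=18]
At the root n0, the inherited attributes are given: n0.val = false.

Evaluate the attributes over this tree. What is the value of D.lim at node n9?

true

1. n0.val = false  [given at root]
2. n1.sig = -4  [-4]
3. n2.acc = false  [B.sig > -4]
4. n3.sig = 17  [17]
5. n4.wid = 18  [terminal]
6. n3.cnt = 5  [f.wid + B.sig - 30]
7. n5.acc = true  [A₀.acc == false]
8. n6.acc = false  [terminal]
9. n5.hot = true  [true]
10. n2.hot = false  [A₀.acc == true]
11. n7.depth = 28  [B.sig + 32]
12. n7.tag = true  [true]
13. n8.acc = "wx"  [terminal]
14. n9.depth = 24  [D₀.depth - 4]
15. n9.tag = false  [false]
16. n10.acc = false  [terminal]
17. n9.lab = false  [e.acc == true]
18. n9.lim = true  [D.depth > 23]
19. n7.lab = true  [D₀.depth > 27]
20. n7.lim = true  [D₁.lim == true]
21. n1.cnt = -2  [-2]
22. n11.wid = 18  [terminal]
23. n0.key = 4  [f.wid + B.cnt - 12]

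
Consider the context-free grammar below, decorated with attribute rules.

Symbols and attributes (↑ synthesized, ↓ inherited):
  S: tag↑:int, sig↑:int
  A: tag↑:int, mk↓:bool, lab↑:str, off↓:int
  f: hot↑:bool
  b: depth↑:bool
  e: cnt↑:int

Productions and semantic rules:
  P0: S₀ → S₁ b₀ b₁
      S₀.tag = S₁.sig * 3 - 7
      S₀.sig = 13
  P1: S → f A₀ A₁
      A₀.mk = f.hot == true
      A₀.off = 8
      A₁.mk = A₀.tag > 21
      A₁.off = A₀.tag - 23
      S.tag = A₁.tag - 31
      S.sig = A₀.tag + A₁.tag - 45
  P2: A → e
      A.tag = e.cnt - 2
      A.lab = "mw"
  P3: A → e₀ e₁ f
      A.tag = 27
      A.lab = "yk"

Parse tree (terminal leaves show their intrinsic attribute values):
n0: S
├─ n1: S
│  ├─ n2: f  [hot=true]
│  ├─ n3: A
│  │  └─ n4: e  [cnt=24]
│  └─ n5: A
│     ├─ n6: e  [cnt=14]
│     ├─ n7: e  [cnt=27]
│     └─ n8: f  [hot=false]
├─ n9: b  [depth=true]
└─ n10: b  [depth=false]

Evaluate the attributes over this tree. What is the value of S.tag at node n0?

5

1. n2.hot = true  [terminal]
2. n3.mk = true  [f.hot == true]
3. n3.off = 8  [8]
4. n4.cnt = 24  [terminal]
5. n3.tag = 22  [e.cnt - 2]
6. n3.lab = "mw"  ["mw"]
7. n5.mk = true  [A₀.tag > 21]
8. n5.off = -1  [A₀.tag - 23]
9. n6.cnt = 14  [terminal]
10. n7.cnt = 27  [terminal]
11. n8.hot = false  [terminal]
12. n5.tag = 27  [27]
13. n5.lab = "yk"  ["yk"]
14. n1.tag = -4  [A₁.tag - 31]
15. n1.sig = 4  [A₀.tag + A₁.tag - 45]
16. n9.depth = true  [terminal]
17. n10.depth = false  [terminal]
18. n0.tag = 5  [S₁.sig * 3 - 7]
19. n0.sig = 13  [13]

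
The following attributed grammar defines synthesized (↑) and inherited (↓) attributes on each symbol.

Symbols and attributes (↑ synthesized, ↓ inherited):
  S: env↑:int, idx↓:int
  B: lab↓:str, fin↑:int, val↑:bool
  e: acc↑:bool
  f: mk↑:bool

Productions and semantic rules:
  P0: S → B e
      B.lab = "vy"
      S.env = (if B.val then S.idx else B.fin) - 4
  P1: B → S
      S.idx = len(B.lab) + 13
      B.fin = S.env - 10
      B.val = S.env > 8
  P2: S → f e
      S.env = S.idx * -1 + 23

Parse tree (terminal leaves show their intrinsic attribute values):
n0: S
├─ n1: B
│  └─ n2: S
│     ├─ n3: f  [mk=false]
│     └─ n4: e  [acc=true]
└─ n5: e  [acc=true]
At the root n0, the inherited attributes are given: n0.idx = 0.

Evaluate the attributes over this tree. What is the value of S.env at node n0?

1. n0.idx = 0  [given at root]
2. n1.lab = "vy"  ["vy"]
3. n2.idx = 15  [len(B.lab) + 13]
4. n3.mk = false  [terminal]
5. n4.acc = true  [terminal]
6. n2.env = 8  [S.idx * -1 + 23]
7. n1.fin = -2  [S.env - 10]
8. n1.val = false  [S.env > 8]
9. n5.acc = true  [terminal]
10. n0.env = -6  [(if B.val then S.idx else B.fin) - 4]

-6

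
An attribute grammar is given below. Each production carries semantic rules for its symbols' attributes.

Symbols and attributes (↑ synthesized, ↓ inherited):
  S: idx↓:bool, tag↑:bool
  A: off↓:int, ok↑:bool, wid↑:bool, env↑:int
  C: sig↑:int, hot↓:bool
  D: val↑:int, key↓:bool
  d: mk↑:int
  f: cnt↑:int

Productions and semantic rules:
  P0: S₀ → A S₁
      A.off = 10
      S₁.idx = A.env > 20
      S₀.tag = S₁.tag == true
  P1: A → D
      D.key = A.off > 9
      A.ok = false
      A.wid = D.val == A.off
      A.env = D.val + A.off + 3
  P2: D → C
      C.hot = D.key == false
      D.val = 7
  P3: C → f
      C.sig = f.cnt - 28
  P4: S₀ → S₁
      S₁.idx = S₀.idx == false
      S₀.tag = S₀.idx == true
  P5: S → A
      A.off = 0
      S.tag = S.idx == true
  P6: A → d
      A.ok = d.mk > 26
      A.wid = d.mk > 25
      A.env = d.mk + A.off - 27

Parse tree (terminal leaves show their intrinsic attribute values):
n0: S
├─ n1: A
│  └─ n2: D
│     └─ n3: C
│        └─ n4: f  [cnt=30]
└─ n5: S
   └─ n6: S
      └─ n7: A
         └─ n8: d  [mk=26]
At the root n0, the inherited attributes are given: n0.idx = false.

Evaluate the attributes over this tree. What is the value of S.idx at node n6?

true

1. n0.idx = false  [given at root]
2. n1.off = 10  [10]
3. n2.key = true  [A.off > 9]
4. n3.hot = false  [D.key == false]
5. n4.cnt = 30  [terminal]
6. n3.sig = 2  [f.cnt - 28]
7. n2.val = 7  [7]
8. n1.ok = false  [false]
9. n1.wid = false  [D.val == A.off]
10. n1.env = 20  [D.val + A.off + 3]
11. n5.idx = false  [A.env > 20]
12. n6.idx = true  [S₀.idx == false]
13. n7.off = 0  [0]
14. n8.mk = 26  [terminal]
15. n7.ok = false  [d.mk > 26]
16. n7.wid = true  [d.mk > 25]
17. n7.env = -1  [d.mk + A.off - 27]
18. n6.tag = true  [S.idx == true]
19. n5.tag = false  [S₀.idx == true]
20. n0.tag = false  [S₁.tag == true]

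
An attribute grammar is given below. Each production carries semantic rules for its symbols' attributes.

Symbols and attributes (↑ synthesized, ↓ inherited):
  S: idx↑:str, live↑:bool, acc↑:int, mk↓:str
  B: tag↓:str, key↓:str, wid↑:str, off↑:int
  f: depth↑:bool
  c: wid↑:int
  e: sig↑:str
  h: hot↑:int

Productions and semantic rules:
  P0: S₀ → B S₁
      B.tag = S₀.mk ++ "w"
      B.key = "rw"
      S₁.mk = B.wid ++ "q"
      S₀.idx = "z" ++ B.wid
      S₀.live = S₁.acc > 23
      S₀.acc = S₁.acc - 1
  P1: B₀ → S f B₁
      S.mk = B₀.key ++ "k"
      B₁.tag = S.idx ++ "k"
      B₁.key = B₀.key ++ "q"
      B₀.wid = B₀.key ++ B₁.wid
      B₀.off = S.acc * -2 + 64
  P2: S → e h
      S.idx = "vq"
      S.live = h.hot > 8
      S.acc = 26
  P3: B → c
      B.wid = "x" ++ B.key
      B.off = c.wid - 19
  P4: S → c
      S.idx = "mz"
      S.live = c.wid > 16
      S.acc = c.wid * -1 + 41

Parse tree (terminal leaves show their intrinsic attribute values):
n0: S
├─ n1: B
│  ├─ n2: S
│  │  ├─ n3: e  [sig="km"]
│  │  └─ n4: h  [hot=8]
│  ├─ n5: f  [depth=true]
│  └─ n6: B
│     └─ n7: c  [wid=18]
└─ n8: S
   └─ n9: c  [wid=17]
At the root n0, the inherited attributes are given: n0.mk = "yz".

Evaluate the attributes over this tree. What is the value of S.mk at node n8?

"rwxrwqq"

1. n0.mk = "yz"  [given at root]
2. n1.tag = "yzw"  [S₀.mk ++ "w"]
3. n1.key = "rw"  ["rw"]
4. n2.mk = "rwk"  [B₀.key ++ "k"]
5. n3.sig = "km"  [terminal]
6. n4.hot = 8  [terminal]
7. n2.idx = "vq"  ["vq"]
8. n2.live = false  [h.hot > 8]
9. n2.acc = 26  [26]
10. n5.depth = true  [terminal]
11. n6.tag = "vqk"  [S.idx ++ "k"]
12. n6.key = "rwq"  [B₀.key ++ "q"]
13. n7.wid = 18  [terminal]
14. n6.wid = "xrwq"  ["x" ++ B.key]
15. n6.off = -1  [c.wid - 19]
16. n1.wid = "rwxrwq"  [B₀.key ++ B₁.wid]
17. n1.off = 12  [S.acc * -2 + 64]
18. n8.mk = "rwxrwqq"  [B.wid ++ "q"]
19. n9.wid = 17  [terminal]
20. n8.idx = "mz"  ["mz"]
21. n8.live = true  [c.wid > 16]
22. n8.acc = 24  [c.wid * -1 + 41]
23. n0.idx = "zrwxrwq"  ["z" ++ B.wid]
24. n0.live = true  [S₁.acc > 23]
25. n0.acc = 23  [S₁.acc - 1]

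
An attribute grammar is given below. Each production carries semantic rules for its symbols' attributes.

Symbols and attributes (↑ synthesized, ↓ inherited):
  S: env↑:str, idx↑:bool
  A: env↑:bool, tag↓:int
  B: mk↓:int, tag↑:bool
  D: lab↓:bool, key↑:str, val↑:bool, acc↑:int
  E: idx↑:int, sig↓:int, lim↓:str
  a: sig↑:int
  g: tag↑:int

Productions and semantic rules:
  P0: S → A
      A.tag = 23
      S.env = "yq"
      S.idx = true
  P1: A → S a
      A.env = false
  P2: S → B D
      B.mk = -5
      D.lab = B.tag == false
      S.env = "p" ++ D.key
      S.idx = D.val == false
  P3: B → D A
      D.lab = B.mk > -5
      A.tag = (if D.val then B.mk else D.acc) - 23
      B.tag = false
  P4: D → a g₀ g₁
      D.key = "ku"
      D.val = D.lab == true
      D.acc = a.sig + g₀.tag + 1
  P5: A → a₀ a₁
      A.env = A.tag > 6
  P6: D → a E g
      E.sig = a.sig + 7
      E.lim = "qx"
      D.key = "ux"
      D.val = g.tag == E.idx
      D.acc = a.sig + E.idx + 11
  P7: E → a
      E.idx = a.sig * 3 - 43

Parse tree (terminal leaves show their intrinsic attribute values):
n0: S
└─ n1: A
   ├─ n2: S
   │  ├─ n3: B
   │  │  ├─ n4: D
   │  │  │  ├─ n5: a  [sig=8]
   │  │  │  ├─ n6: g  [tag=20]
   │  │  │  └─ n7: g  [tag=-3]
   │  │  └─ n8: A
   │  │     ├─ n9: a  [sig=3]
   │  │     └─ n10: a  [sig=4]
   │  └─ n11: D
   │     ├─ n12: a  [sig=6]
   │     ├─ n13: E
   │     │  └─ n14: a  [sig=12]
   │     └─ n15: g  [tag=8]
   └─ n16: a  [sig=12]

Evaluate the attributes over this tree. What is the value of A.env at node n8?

false

1. n1.tag = 23  [23]
2. n3.mk = -5  [-5]
3. n4.lab = false  [B.mk > -5]
4. n5.sig = 8  [terminal]
5. n6.tag = 20  [terminal]
6. n7.tag = -3  [terminal]
7. n4.key = "ku"  ["ku"]
8. n4.val = false  [D.lab == true]
9. n4.acc = 29  [a.sig + g₀.tag + 1]
10. n8.tag = 6  [(if D.val then B.mk else D.acc) - 23]
11. n9.sig = 3  [terminal]
12. n10.sig = 4  [terminal]
13. n8.env = false  [A.tag > 6]
14. n3.tag = false  [false]
15. n11.lab = true  [B.tag == false]
16. n12.sig = 6  [terminal]
17. n13.sig = 13  [a.sig + 7]
18. n13.lim = "qx"  ["qx"]
19. n14.sig = 12  [terminal]
20. n13.idx = -7  [a.sig * 3 - 43]
21. n15.tag = 8  [terminal]
22. n11.key = "ux"  ["ux"]
23. n11.val = false  [g.tag == E.idx]
24. n11.acc = 10  [a.sig + E.idx + 11]
25. n2.env = "pux"  ["p" ++ D.key]
26. n2.idx = true  [D.val == false]
27. n16.sig = 12  [terminal]
28. n1.env = false  [false]
29. n0.env = "yq"  ["yq"]
30. n0.idx = true  [true]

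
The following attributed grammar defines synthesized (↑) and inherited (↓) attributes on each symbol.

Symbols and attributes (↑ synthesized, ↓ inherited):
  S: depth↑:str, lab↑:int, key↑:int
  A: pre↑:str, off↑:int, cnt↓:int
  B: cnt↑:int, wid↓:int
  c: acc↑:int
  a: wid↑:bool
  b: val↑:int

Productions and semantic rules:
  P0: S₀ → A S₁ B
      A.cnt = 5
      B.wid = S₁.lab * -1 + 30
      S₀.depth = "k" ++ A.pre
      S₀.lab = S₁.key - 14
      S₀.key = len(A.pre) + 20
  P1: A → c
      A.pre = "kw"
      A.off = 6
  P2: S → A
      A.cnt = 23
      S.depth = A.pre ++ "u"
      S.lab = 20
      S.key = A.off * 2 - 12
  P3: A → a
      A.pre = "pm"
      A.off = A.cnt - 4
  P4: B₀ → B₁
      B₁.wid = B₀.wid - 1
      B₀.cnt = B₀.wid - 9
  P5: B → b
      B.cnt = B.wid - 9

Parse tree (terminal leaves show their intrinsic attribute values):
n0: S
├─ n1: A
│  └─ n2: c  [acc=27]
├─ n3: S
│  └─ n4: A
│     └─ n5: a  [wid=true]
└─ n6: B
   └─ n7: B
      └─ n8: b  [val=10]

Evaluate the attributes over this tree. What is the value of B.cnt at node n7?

1. n1.cnt = 5  [5]
2. n2.acc = 27  [terminal]
3. n1.pre = "kw"  ["kw"]
4. n1.off = 6  [6]
5. n4.cnt = 23  [23]
6. n5.wid = true  [terminal]
7. n4.pre = "pm"  ["pm"]
8. n4.off = 19  [A.cnt - 4]
9. n3.depth = "pmu"  [A.pre ++ "u"]
10. n3.lab = 20  [20]
11. n3.key = 26  [A.off * 2 - 12]
12. n6.wid = 10  [S₁.lab * -1 + 30]
13. n7.wid = 9  [B₀.wid - 1]
14. n8.val = 10  [terminal]
15. n7.cnt = 0  [B.wid - 9]
16. n6.cnt = 1  [B₀.wid - 9]
17. n0.depth = "kkw"  ["k" ++ A.pre]
18. n0.lab = 12  [S₁.key - 14]
19. n0.key = 22  [len(A.pre) + 20]

0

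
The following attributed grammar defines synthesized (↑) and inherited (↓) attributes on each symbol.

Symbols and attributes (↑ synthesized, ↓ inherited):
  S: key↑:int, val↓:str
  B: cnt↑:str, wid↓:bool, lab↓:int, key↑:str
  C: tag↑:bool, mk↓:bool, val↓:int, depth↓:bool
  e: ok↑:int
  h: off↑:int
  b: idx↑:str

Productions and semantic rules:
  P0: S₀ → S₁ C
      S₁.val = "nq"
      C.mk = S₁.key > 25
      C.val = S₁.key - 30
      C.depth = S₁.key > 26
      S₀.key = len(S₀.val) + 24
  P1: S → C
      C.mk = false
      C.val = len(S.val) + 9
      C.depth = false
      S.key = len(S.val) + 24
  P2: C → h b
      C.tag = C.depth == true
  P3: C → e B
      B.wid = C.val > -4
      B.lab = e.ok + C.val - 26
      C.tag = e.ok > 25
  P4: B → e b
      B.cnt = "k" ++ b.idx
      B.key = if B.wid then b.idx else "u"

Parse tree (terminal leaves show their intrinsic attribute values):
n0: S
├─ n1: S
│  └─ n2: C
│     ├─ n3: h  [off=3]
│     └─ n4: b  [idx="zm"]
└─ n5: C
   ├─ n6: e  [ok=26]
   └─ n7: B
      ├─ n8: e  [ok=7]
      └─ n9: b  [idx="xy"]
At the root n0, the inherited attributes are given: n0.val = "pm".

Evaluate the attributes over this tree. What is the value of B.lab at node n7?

1. n0.val = "pm"  [given at root]
2. n1.val = "nq"  ["nq"]
3. n2.mk = false  [false]
4. n2.val = 11  [len(S.val) + 9]
5. n2.depth = false  [false]
6. n3.off = 3  [terminal]
7. n4.idx = "zm"  [terminal]
8. n2.tag = false  [C.depth == true]
9. n1.key = 26  [len(S.val) + 24]
10. n5.mk = true  [S₁.key > 25]
11. n5.val = -4  [S₁.key - 30]
12. n5.depth = false  [S₁.key > 26]
13. n6.ok = 26  [terminal]
14. n7.wid = false  [C.val > -4]
15. n7.lab = -4  [e.ok + C.val - 26]
16. n8.ok = 7  [terminal]
17. n9.idx = "xy"  [terminal]
18. n7.cnt = "kxy"  ["k" ++ b.idx]
19. n7.key = "u"  [if B.wid then b.idx else "u"]
20. n5.tag = true  [e.ok > 25]
21. n0.key = 26  [len(S₀.val) + 24]

-4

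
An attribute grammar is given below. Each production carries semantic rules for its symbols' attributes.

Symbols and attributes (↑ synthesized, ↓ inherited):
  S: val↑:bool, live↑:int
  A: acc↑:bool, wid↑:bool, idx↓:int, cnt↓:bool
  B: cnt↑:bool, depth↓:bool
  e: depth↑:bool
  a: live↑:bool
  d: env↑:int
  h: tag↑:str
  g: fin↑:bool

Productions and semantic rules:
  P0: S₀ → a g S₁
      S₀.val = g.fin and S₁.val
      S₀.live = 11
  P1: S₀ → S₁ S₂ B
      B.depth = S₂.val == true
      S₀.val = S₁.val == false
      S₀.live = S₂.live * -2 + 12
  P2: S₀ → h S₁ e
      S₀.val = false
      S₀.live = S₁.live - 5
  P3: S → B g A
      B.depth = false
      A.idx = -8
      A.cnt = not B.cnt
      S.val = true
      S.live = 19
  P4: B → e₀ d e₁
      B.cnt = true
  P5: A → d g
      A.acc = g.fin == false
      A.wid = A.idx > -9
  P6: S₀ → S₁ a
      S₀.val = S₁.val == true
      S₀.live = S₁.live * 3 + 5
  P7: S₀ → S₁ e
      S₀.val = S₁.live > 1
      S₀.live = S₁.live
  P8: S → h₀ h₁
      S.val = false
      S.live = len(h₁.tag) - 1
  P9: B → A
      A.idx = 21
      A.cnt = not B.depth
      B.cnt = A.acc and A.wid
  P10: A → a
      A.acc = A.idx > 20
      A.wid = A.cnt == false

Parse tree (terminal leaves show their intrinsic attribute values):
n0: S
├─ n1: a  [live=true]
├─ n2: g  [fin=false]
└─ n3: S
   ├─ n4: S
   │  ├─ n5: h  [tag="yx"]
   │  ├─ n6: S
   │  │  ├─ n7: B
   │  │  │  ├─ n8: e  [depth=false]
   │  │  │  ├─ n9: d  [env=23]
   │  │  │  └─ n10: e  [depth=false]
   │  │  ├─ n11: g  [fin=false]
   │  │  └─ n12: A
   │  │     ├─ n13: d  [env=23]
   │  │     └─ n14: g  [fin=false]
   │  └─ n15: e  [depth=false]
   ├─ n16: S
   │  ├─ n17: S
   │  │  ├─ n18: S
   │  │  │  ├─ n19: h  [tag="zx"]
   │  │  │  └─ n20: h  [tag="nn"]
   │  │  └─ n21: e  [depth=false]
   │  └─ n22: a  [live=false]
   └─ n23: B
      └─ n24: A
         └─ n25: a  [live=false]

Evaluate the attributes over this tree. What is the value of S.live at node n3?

1. n1.live = true  [terminal]
2. n2.fin = false  [terminal]
3. n5.tag = "yx"  [terminal]
4. n7.depth = false  [false]
5. n8.depth = false  [terminal]
6. n9.env = 23  [terminal]
7. n10.depth = false  [terminal]
8. n7.cnt = true  [true]
9. n11.fin = false  [terminal]
10. n12.idx = -8  [-8]
11. n12.cnt = false  [not B.cnt]
12. n13.env = 23  [terminal]
13. n14.fin = false  [terminal]
14. n12.acc = true  [g.fin == false]
15. n12.wid = true  [A.idx > -9]
16. n6.val = true  [true]
17. n6.live = 19  [19]
18. n15.depth = false  [terminal]
19. n4.val = false  [false]
20. n4.live = 14  [S₁.live - 5]
21. n19.tag = "zx"  [terminal]
22. n20.tag = "nn"  [terminal]
23. n18.val = false  [false]
24. n18.live = 1  [len(h₁.tag) - 1]
25. n21.depth = false  [terminal]
26. n17.val = false  [S₁.live > 1]
27. n17.live = 1  [S₁.live]
28. n22.live = false  [terminal]
29. n16.val = false  [S₁.val == true]
30. n16.live = 8  [S₁.live * 3 + 5]
31. n23.depth = false  [S₂.val == true]
32. n24.idx = 21  [21]
33. n24.cnt = true  [not B.depth]
34. n25.live = false  [terminal]
35. n24.acc = true  [A.idx > 20]
36. n24.wid = false  [A.cnt == false]
37. n23.cnt = false  [A.acc and A.wid]
38. n3.val = true  [S₁.val == false]
39. n3.live = -4  [S₂.live * -2 + 12]
40. n0.val = false  [g.fin and S₁.val]
41. n0.live = 11  [11]

-4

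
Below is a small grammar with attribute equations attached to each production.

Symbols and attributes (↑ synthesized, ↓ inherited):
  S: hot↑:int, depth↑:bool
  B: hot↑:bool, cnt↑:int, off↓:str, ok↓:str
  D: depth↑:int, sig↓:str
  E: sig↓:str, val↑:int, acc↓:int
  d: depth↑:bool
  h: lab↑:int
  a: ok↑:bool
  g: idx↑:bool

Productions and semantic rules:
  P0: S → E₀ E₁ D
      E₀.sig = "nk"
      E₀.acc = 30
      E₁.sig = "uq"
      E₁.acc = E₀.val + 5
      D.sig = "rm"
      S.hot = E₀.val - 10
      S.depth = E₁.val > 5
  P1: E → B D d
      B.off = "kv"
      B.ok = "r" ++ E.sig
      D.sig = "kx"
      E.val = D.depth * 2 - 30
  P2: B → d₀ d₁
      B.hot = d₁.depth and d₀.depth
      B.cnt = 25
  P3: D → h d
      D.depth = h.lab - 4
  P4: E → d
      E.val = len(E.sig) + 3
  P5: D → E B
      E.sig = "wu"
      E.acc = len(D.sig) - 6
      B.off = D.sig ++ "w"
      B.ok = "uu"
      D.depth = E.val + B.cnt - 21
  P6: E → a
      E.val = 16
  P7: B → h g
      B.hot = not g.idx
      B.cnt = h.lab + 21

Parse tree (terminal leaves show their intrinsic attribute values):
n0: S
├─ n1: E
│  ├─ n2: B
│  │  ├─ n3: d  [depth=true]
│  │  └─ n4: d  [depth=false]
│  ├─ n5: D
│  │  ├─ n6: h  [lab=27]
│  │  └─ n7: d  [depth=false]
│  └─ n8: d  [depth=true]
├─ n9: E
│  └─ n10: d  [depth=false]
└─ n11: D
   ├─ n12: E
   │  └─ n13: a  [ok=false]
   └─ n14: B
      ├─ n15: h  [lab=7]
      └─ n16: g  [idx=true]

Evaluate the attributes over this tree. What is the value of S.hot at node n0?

1. n1.sig = "nk"  ["nk"]
2. n1.acc = 30  [30]
3. n2.off = "kv"  ["kv"]
4. n2.ok = "rnk"  ["r" ++ E.sig]
5. n3.depth = true  [terminal]
6. n4.depth = false  [terminal]
7. n2.hot = false  [d₁.depth and d₀.depth]
8. n2.cnt = 25  [25]
9. n5.sig = "kx"  ["kx"]
10. n6.lab = 27  [terminal]
11. n7.depth = false  [terminal]
12. n5.depth = 23  [h.lab - 4]
13. n8.depth = true  [terminal]
14. n1.val = 16  [D.depth * 2 - 30]
15. n9.sig = "uq"  ["uq"]
16. n9.acc = 21  [E₀.val + 5]
17. n10.depth = false  [terminal]
18. n9.val = 5  [len(E.sig) + 3]
19. n11.sig = "rm"  ["rm"]
20. n12.sig = "wu"  ["wu"]
21. n12.acc = -4  [len(D.sig) - 6]
22. n13.ok = false  [terminal]
23. n12.val = 16  [16]
24. n14.off = "rmw"  [D.sig ++ "w"]
25. n14.ok = "uu"  ["uu"]
26. n15.lab = 7  [terminal]
27. n16.idx = true  [terminal]
28. n14.hot = false  [not g.idx]
29. n14.cnt = 28  [h.lab + 21]
30. n11.depth = 23  [E.val + B.cnt - 21]
31. n0.hot = 6  [E₀.val - 10]
32. n0.depth = false  [E₁.val > 5]

6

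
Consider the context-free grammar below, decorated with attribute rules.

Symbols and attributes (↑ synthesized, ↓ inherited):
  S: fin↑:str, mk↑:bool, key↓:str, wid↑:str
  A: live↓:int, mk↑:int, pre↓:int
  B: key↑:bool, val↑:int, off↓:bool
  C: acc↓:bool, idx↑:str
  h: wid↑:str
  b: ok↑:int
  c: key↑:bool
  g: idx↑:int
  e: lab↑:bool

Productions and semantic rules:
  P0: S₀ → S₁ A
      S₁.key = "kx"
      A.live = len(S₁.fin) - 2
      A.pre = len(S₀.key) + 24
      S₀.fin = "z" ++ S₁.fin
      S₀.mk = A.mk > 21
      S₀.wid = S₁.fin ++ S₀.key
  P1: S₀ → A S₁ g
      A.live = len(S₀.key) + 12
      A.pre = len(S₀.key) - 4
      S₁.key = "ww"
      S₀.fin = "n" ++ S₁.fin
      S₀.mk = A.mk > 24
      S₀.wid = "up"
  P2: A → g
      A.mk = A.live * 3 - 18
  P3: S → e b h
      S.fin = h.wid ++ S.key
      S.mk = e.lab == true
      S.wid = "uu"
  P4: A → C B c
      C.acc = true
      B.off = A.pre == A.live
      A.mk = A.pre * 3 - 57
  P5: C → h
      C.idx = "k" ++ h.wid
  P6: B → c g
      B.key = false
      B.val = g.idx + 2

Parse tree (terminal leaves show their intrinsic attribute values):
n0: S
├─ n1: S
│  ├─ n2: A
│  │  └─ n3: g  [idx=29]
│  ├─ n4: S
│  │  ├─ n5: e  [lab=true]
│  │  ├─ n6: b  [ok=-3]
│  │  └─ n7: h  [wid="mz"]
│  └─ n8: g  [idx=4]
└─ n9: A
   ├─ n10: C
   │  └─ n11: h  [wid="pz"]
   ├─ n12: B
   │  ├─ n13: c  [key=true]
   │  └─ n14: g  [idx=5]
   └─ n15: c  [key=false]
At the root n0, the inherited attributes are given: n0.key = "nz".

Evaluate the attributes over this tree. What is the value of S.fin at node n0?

"znmzww"

1. n0.key = "nz"  [given at root]
2. n1.key = "kx"  ["kx"]
3. n2.live = 14  [len(S₀.key) + 12]
4. n2.pre = -2  [len(S₀.key) - 4]
5. n3.idx = 29  [terminal]
6. n2.mk = 24  [A.live * 3 - 18]
7. n4.key = "ww"  ["ww"]
8. n5.lab = true  [terminal]
9. n6.ok = -3  [terminal]
10. n7.wid = "mz"  [terminal]
11. n4.fin = "mzww"  [h.wid ++ S.key]
12. n4.mk = true  [e.lab == true]
13. n4.wid = "uu"  ["uu"]
14. n8.idx = 4  [terminal]
15. n1.fin = "nmzww"  ["n" ++ S₁.fin]
16. n1.mk = false  [A.mk > 24]
17. n1.wid = "up"  ["up"]
18. n9.live = 3  [len(S₁.fin) - 2]
19. n9.pre = 26  [len(S₀.key) + 24]
20. n10.acc = true  [true]
21. n11.wid = "pz"  [terminal]
22. n10.idx = "kpz"  ["k" ++ h.wid]
23. n12.off = false  [A.pre == A.live]
24. n13.key = true  [terminal]
25. n14.idx = 5  [terminal]
26. n12.key = false  [false]
27. n12.val = 7  [g.idx + 2]
28. n15.key = false  [terminal]
29. n9.mk = 21  [A.pre * 3 - 57]
30. n0.fin = "znmzww"  ["z" ++ S₁.fin]
31. n0.mk = false  [A.mk > 21]
32. n0.wid = "nmzwwnz"  [S₁.fin ++ S₀.key]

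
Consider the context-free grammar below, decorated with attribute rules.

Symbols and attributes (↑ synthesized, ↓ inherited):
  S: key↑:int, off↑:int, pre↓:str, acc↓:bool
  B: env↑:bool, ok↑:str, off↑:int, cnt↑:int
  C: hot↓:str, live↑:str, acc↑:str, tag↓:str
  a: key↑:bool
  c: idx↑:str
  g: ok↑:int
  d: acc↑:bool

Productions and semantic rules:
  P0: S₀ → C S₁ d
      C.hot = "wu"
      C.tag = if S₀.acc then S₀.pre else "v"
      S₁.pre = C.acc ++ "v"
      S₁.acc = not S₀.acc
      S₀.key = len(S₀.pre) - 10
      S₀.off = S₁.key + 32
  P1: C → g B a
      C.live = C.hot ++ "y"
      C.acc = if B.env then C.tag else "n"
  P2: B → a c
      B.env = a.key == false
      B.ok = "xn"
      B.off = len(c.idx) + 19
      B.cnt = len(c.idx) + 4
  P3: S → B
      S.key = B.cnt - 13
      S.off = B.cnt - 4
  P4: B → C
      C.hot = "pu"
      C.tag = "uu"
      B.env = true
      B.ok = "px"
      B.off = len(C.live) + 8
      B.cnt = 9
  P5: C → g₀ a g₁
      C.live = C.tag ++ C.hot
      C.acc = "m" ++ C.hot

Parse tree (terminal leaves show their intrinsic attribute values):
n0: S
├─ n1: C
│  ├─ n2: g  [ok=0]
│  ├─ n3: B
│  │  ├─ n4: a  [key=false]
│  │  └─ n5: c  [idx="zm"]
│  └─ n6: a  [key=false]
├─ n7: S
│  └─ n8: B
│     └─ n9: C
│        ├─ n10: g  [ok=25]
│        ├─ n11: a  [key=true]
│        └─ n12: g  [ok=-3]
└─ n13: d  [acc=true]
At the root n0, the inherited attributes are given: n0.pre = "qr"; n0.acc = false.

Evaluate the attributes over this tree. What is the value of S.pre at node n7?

1. n0.pre = "qr"  [given at root]
2. n0.acc = false  [given at root]
3. n1.hot = "wu"  ["wu"]
4. n1.tag = "v"  [if S₀.acc then S₀.pre else "v"]
5. n2.ok = 0  [terminal]
6. n4.key = false  [terminal]
7. n5.idx = "zm"  [terminal]
8. n3.env = true  [a.key == false]
9. n3.ok = "xn"  ["xn"]
10. n3.off = 21  [len(c.idx) + 19]
11. n3.cnt = 6  [len(c.idx) + 4]
12. n6.key = false  [terminal]
13. n1.live = "wuy"  [C.hot ++ "y"]
14. n1.acc = "v"  [if B.env then C.tag else "n"]
15. n7.pre = "vv"  [C.acc ++ "v"]
16. n7.acc = true  [not S₀.acc]
17. n9.hot = "pu"  ["pu"]
18. n9.tag = "uu"  ["uu"]
19. n10.ok = 25  [terminal]
20. n11.key = true  [terminal]
21. n12.ok = -3  [terminal]
22. n9.live = "uupu"  [C.tag ++ C.hot]
23. n9.acc = "mpu"  ["m" ++ C.hot]
24. n8.env = true  [true]
25. n8.ok = "px"  ["px"]
26. n8.off = 12  [len(C.live) + 8]
27. n8.cnt = 9  [9]
28. n7.key = -4  [B.cnt - 13]
29. n7.off = 5  [B.cnt - 4]
30. n13.acc = true  [terminal]
31. n0.key = -8  [len(S₀.pre) - 10]
32. n0.off = 28  [S₁.key + 32]

"vv"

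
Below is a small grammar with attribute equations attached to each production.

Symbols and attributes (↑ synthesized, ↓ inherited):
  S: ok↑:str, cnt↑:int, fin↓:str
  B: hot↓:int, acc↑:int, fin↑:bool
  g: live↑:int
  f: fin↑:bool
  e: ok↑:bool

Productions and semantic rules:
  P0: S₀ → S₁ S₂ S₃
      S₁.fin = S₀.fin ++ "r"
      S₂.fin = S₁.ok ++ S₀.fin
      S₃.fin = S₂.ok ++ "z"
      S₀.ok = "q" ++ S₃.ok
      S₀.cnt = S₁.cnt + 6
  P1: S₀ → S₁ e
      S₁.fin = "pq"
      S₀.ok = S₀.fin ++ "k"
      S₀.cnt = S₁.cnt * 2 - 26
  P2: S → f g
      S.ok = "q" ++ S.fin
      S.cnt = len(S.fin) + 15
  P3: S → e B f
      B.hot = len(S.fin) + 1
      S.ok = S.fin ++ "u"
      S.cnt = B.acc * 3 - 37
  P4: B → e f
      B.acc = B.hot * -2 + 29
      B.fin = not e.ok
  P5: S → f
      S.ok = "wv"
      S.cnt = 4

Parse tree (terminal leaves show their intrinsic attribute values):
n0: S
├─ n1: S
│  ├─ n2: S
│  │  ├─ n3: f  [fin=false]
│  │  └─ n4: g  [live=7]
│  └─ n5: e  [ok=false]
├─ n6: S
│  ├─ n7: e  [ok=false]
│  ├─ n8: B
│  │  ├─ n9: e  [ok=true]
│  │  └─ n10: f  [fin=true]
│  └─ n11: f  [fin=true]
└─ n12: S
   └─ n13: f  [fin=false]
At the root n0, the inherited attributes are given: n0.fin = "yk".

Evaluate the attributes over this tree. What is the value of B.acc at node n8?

15

1. n0.fin = "yk"  [given at root]
2. n1.fin = "ykr"  [S₀.fin ++ "r"]
3. n2.fin = "pq"  ["pq"]
4. n3.fin = false  [terminal]
5. n4.live = 7  [terminal]
6. n2.ok = "qpq"  ["q" ++ S.fin]
7. n2.cnt = 17  [len(S.fin) + 15]
8. n5.ok = false  [terminal]
9. n1.ok = "ykrk"  [S₀.fin ++ "k"]
10. n1.cnt = 8  [S₁.cnt * 2 - 26]
11. n6.fin = "ykrkyk"  [S₁.ok ++ S₀.fin]
12. n7.ok = false  [terminal]
13. n8.hot = 7  [len(S.fin) + 1]
14. n9.ok = true  [terminal]
15. n10.fin = true  [terminal]
16. n8.acc = 15  [B.hot * -2 + 29]
17. n8.fin = false  [not e.ok]
18. n11.fin = true  [terminal]
19. n6.ok = "ykrkyku"  [S.fin ++ "u"]
20. n6.cnt = 8  [B.acc * 3 - 37]
21. n12.fin = "ykrkykuz"  [S₂.ok ++ "z"]
22. n13.fin = false  [terminal]
23. n12.ok = "wv"  ["wv"]
24. n12.cnt = 4  [4]
25. n0.ok = "qwv"  ["q" ++ S₃.ok]
26. n0.cnt = 14  [S₁.cnt + 6]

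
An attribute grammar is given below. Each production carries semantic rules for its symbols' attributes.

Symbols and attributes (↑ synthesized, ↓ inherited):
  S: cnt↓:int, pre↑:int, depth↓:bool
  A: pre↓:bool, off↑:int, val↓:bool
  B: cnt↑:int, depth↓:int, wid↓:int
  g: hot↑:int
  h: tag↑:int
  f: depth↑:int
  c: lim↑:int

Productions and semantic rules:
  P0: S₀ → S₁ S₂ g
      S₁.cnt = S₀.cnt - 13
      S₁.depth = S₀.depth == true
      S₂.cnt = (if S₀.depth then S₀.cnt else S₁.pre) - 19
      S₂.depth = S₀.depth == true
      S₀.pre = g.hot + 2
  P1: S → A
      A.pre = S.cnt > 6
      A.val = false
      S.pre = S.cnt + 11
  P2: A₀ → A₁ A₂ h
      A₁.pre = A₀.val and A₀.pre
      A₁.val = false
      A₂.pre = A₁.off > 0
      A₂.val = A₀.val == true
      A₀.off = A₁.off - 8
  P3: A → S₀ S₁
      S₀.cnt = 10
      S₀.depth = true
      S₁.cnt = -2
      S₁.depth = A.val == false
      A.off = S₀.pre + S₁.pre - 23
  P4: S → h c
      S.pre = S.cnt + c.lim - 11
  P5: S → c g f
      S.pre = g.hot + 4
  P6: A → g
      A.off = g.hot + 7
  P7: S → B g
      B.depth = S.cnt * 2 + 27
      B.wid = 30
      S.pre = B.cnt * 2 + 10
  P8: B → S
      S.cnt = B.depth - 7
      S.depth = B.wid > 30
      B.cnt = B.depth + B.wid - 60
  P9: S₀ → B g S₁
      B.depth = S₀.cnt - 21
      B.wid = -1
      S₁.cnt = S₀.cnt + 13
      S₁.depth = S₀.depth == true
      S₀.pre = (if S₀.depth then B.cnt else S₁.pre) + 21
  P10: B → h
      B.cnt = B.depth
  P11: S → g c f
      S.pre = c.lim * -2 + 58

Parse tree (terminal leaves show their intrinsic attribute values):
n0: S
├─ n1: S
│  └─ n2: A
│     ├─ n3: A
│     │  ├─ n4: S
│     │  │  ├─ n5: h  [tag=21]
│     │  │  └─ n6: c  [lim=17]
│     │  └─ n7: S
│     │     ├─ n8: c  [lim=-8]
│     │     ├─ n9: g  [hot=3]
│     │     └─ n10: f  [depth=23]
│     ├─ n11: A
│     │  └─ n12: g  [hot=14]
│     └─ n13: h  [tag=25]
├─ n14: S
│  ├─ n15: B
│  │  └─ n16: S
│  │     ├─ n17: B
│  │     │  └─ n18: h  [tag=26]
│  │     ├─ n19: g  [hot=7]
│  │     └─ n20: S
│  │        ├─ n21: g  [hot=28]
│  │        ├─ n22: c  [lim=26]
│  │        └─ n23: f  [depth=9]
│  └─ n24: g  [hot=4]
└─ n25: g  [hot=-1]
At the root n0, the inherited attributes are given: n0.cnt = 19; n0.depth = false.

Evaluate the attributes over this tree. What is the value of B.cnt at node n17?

1. n0.cnt = 19  [given at root]
2. n0.depth = false  [given at root]
3. n1.cnt = 6  [S₀.cnt - 13]
4. n1.depth = false  [S₀.depth == true]
5. n2.pre = false  [S.cnt > 6]
6. n2.val = false  [false]
7. n3.pre = false  [A₀.val and A₀.pre]
8. n3.val = false  [false]
9. n4.cnt = 10  [10]
10. n4.depth = true  [true]
11. n5.tag = 21  [terminal]
12. n6.lim = 17  [terminal]
13. n4.pre = 16  [S.cnt + c.lim - 11]
14. n7.cnt = -2  [-2]
15. n7.depth = true  [A.val == false]
16. n8.lim = -8  [terminal]
17. n9.hot = 3  [terminal]
18. n10.depth = 23  [terminal]
19. n7.pre = 7  [g.hot + 4]
20. n3.off = 0  [S₀.pre + S₁.pre - 23]
21. n11.pre = false  [A₁.off > 0]
22. n11.val = false  [A₀.val == true]
23. n12.hot = 14  [terminal]
24. n11.off = 21  [g.hot + 7]
25. n13.tag = 25  [terminal]
26. n2.off = -8  [A₁.off - 8]
27. n1.pre = 17  [S.cnt + 11]
28. n14.cnt = -2  [(if S₀.depth then S₀.cnt else S₁.pre) - 19]
29. n14.depth = false  [S₀.depth == true]
30. n15.depth = 23  [S.cnt * 2 + 27]
31. n15.wid = 30  [30]
32. n16.cnt = 16  [B.depth - 7]
33. n16.depth = false  [B.wid > 30]
34. n17.depth = -5  [S₀.cnt - 21]
35. n17.wid = -1  [-1]
36. n18.tag = 26  [terminal]
37. n17.cnt = -5  [B.depth]
38. n19.hot = 7  [terminal]
39. n20.cnt = 29  [S₀.cnt + 13]
40. n20.depth = false  [S₀.depth == true]
41. n21.hot = 28  [terminal]
42. n22.lim = 26  [terminal]
43. n23.depth = 9  [terminal]
44. n20.pre = 6  [c.lim * -2 + 58]
45. n16.pre = 27  [(if S₀.depth then B.cnt else S₁.pre) + 21]
46. n15.cnt = -7  [B.depth + B.wid - 60]
47. n24.hot = 4  [terminal]
48. n14.pre = -4  [B.cnt * 2 + 10]
49. n25.hot = -1  [terminal]
50. n0.pre = 1  [g.hot + 2]

-5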